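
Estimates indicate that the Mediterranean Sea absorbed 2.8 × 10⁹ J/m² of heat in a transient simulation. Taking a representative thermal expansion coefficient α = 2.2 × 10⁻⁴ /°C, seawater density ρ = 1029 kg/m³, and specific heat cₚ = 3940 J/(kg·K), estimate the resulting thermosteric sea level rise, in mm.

about 152 mm

Δh = αQ/(ρcₚ) = 2.2×10⁻⁴ × 2.8×10⁹ / (1029 × 3940) ≈ 0.15194 m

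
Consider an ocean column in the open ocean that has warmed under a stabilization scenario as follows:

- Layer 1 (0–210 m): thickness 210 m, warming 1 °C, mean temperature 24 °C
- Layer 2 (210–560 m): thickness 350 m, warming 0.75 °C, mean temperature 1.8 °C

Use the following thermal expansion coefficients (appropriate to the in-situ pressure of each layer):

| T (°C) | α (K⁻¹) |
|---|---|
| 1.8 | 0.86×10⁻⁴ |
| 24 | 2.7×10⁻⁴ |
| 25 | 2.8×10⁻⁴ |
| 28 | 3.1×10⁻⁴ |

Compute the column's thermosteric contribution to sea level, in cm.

Layer 1 at 24 °C → α = 2.7×10⁻⁴ K⁻¹
Layer 2 at 1.8 °C → α = 0.86×10⁻⁴ K⁻¹
0–210 m: 210 × 1 × 2.7×10⁻⁴ = 0.05670 m
210–560 m: 0.86×10⁻⁴ × 350 × 0.75 = 0.022575 m
Δh = 0.05670 + 0.022575 = 0.079275 m ≈ 7.93 cm

7.93 cm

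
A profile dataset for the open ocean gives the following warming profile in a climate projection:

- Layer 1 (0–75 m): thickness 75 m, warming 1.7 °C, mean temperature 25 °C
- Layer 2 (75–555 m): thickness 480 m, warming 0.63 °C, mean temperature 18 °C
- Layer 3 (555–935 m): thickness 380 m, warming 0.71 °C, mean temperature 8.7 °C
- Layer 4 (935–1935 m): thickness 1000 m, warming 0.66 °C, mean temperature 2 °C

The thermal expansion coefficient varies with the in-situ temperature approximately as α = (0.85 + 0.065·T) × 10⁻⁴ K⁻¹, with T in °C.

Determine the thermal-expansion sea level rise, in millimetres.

196 mm

Layer 1: α = (0.85 + 0.065×25)×10⁻⁴ = 2.475×10⁻⁴ K⁻¹
Layer 2: α = (0.85 + 0.065×18)×10⁻⁴ = 2.02×10⁻⁴ K⁻¹
Layer 3: α = (0.85 + 0.065×8.7)×10⁻⁴ = 1.4155×10⁻⁴ K⁻¹
Layer 4: α = (0.85 + 0.065×2)×10⁻⁴ = 0.98×10⁻⁴ K⁻¹
0–75 m: 75 × 1.7 × 2.475×10⁻⁴ = 0.03155625 m
Layer 2: 2.02×10⁻⁴ × 0.63 × 480 = 0.0610848 m
0.71 × 1.4155×10⁻⁴ × 380 = 0.03819019 m
0.98×10⁻⁴ × 1000 × 0.66 = 0.06468 m
Δh = 0.03155625 + 0.0610848 + 0.03819019 + 0.06468 = 0.19551124 m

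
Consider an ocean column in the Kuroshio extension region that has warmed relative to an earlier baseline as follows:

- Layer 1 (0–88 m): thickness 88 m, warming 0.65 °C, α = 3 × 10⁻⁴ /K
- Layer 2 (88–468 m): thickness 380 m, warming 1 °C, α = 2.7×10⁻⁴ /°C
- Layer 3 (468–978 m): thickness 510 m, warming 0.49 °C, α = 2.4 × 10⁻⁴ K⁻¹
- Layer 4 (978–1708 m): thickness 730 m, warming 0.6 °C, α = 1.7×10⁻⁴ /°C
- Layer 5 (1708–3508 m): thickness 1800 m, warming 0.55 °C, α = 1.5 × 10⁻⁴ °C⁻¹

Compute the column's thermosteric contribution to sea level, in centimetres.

0–88 m: 88 × 3×10⁻⁴ × 0.65 = 0.01716 m
88–468 m: 380 × 2.7×10⁻⁴ × 1 = 0.10260 m
Layer 3: 0.49 × 2.4×10⁻⁴ × 510 = 0.059976 m
1.7×10⁻⁴ × 0.6 × 730 = 0.07446 m
1800 × 1.5×10⁻⁴ × 0.55 = 0.14850 m
Δh = 0.01716 + 0.10260 + 0.059976 + 0.07446 + 0.14850 = 0.402696 m ≈ 40 cm

40 cm of thermosteric rise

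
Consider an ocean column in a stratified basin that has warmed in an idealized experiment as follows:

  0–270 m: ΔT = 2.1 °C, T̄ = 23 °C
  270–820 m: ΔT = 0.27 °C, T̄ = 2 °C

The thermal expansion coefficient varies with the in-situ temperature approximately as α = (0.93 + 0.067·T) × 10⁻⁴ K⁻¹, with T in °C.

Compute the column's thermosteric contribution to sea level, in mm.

Layer 1: α = (0.93 + 0.067×23)×10⁻⁴ = 2.471×10⁻⁴ K⁻¹
Layer 2: α = (0.93 + 0.067×2)×10⁻⁴ = 1.064×10⁻⁴ K⁻¹
0–270 m: 270 × 2.471×10⁻⁴ × 2.1 = 0.1401057 m
1.064×10⁻⁴ × 550 × 0.27 = 0.0158004 m
Δh = 0.1401057 + 0.0158004 = 0.1559061 m

Δh = 156 mm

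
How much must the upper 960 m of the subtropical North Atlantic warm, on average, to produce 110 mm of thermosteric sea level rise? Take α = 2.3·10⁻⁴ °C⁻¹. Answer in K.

ΔT = Δh/(αH) = 0.11 / (2.3×10⁻⁴ × 960) ≈ 0.4982 K

ΔT ≈ 0.498 K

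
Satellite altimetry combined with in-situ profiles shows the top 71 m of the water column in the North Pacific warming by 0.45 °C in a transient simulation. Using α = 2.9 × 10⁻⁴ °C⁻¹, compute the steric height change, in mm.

Δh = αΔT·H = 2.9×10⁻⁴ × 0.45 × 71 = 0.0092655 m

Δh ≈ 9.27 mm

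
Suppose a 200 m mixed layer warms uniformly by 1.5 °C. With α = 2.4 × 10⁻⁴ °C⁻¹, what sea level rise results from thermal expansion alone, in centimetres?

Δh = αΔT·H = 2.4×10⁻⁴ × 1.5 × 200 = 0.07200 m

about 7.20 cm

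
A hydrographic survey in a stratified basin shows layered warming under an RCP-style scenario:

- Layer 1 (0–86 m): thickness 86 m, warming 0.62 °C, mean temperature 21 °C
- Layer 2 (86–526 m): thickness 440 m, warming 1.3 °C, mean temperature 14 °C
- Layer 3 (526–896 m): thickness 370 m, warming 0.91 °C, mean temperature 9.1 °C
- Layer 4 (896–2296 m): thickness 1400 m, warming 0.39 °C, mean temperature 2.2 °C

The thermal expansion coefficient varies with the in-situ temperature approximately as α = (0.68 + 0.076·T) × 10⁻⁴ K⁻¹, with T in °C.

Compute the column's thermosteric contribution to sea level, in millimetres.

Δh ≈ 204 mm

Layer 1: α = (0.68 + 0.076×21)×10⁻⁴ = 2.276×10⁻⁴ K⁻¹
Layer 2: α = (0.68 + 0.076×14)×10⁻⁴ = 1.744×10⁻⁴ K⁻¹
Layer 3: α = (0.68 + 0.076×9.1)×10⁻⁴ = 1.3716×10⁻⁴ K⁻¹
Layer 4: α = (0.68 + 0.076×2.2)×10⁻⁴ = 0.8472×10⁻⁴ K⁻¹
0–86 m: 2.276×10⁻⁴ × 86 × 0.62 = 0.012135632 m
1.3 × 1.744×10⁻⁴ × 440 = 0.0997568 m
526–896 m: 370 × 1.3716×10⁻⁴ × 0.91 = 0.046181772 m
Layer 4: 1400 × 0.39 × 0.8472×10⁻⁴ = 0.04625712 m
Δh = 0.012135632 + 0.0997568 + 0.046181772 + 0.04625712 = 0.204331324 m ≈ 204 mm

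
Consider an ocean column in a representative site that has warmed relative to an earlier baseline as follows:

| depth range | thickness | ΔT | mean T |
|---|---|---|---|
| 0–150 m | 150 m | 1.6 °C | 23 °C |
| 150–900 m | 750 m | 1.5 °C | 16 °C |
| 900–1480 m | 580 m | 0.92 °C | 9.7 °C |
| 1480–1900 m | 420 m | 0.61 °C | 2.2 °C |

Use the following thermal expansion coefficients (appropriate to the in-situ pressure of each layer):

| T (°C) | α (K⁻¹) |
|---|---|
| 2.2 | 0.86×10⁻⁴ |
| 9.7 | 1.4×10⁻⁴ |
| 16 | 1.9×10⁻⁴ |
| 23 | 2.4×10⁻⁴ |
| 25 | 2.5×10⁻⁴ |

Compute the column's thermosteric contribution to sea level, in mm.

Δh ≈ 368 mm

Layer 1 at 23 °C → α = 2.4×10⁻⁴ K⁻¹
Layer 2 at 16 °C → α = 1.9×10⁻⁴ K⁻¹
Layer 3 at 9.7 °C → α = 1.4×10⁻⁴ K⁻¹
Layer 4 at 2.2 °C → α = 0.86×10⁻⁴ K⁻¹
0–150 m: 2.4×10⁻⁴ × 1.6 × 150 = 0.05760 m
Layer 2: 750 × 1.5 × 1.9×10⁻⁴ = 0.21375 m
580 × 0.92 × 1.4×10⁻⁴ = 0.074704 m
0.61 × 420 × 0.86×10⁻⁴ = 0.0220332 m
Δh = 0.05760 + 0.21375 + 0.074704 + 0.0220332 = 0.3680872 m ≈ 368 mm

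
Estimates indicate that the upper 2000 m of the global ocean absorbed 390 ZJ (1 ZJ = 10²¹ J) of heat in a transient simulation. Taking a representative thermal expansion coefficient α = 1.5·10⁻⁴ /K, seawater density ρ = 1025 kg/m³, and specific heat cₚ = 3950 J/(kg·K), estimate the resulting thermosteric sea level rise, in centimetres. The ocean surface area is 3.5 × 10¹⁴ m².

Per unit area: Q = 390×10²¹ / (3.5×10¹⁴) ≈ 1.114×10⁹ J/m²
Δh = αQ/(ρcₚ) = 1.5×10⁻⁴ × 1.114×10⁹ / (1025 × 3950) ≈ 0.041272 m

4.1 cm of thermosteric rise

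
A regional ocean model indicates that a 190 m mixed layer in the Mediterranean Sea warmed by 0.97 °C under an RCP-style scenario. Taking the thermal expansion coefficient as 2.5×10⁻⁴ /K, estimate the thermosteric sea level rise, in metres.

0.0461 m

Δh = αΔT·H = 2.5×10⁻⁴ × 0.97 × 190 = 0.046075 m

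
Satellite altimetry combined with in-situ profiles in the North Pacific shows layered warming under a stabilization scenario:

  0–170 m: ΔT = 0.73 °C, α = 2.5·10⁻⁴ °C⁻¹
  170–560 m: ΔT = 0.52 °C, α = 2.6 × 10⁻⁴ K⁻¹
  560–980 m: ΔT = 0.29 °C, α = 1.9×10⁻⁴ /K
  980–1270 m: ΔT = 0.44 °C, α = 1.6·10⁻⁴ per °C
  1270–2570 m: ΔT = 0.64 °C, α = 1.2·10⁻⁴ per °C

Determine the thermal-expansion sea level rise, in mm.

Layer 1: 0.73 × 170 × 2.5×10⁻⁴ = 0.031025 m
Layer 2: 390 × 0.52 × 2.6×10⁻⁴ = 0.052728 m
Layer 3: 1.9×10⁻⁴ × 420 × 0.29 = 0.023142 m
290 × 0.44 × 1.6×10⁻⁴ = 0.020416 m
1270–2570 m: 1300 × 0.64 × 1.2×10⁻⁴ = 0.09984 m
Δh = 0.031025 + 0.052728 + 0.023142 + 0.020416 + 0.09984 = 0.227151 m

227 mm of thermosteric rise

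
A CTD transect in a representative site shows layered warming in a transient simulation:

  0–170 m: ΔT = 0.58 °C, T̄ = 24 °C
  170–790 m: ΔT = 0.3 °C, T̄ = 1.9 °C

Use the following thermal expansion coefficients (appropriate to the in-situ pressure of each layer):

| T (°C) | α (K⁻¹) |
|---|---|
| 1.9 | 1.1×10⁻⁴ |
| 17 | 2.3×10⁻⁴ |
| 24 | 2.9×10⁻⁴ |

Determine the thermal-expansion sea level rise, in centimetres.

Layer 1 at 24 °C → α = 2.9×10⁻⁴ K⁻¹
Layer 2 at 1.9 °C → α = 1.1×10⁻⁴ K⁻¹
170 × 0.58 × 2.9×10⁻⁴ = 0.028594 m
170–790 m: 0.3 × 620 × 1.1×10⁻⁴ = 0.02046 m
Δh = 0.028594 + 0.02046 = 0.049054 m

about 4.9 cm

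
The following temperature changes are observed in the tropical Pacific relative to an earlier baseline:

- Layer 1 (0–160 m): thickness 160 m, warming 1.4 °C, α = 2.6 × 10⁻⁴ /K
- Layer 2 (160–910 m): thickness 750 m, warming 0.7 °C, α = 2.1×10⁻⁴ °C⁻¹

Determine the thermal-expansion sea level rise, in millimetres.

0–160 m: 2.6×10⁻⁴ × 160 × 1.4 = 0.05824 m
750 × 2.1×10⁻⁴ × 0.7 = 0.11025 m
Δh = 0.05824 + 0.11025 = 0.16849 m

Δh ≈ 168 mm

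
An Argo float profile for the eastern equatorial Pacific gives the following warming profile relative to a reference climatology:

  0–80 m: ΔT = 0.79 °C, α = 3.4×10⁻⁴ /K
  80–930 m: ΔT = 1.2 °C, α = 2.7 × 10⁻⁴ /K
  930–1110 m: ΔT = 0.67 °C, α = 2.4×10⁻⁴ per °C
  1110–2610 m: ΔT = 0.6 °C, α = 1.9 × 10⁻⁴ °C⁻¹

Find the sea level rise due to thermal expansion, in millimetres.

about 497 mm

0.79 × 3.4×10⁻⁴ × 80 = 0.021488 m
80–930 m: 1.2 × 850 × 2.7×10⁻⁴ = 0.27540 m
180 × 0.67 × 2.4×10⁻⁴ = 0.028944 m
Layer 4: 1.9×10⁻⁴ × 0.6 × 1500 = 0.17100 m
Δh = 0.021488 + 0.27540 + 0.028944 + 0.17100 = 0.496832 m ≈ 497 mm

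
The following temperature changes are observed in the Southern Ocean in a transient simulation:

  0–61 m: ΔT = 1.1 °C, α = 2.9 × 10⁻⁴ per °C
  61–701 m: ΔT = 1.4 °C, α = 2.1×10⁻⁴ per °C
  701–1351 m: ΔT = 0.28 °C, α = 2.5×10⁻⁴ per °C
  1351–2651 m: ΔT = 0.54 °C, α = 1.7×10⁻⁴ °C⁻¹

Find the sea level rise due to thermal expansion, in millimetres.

0–61 m: 61 × 2.9×10⁻⁴ × 1.1 = 0.019459 m
1.4 × 640 × 2.1×10⁻⁴ = 0.18816 m
2.5×10⁻⁴ × 650 × 0.28 = 0.04550 m
1351–2651 m: 1300 × 0.54 × 1.7×10⁻⁴ = 0.11934 m
Δh = 0.019459 + 0.18816 + 0.04550 + 0.11934 = 0.372459 m

370 mm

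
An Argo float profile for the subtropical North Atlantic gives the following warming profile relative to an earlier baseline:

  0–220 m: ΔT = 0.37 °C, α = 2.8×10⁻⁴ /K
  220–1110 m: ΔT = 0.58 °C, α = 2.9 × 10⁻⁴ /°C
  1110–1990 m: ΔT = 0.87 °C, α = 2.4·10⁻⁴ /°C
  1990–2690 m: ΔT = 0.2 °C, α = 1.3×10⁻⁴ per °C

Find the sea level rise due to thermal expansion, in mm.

Layer 1: 2.8×10⁻⁴ × 0.37 × 220 = 0.022792 m
Layer 2: 2.9×10⁻⁴ × 0.58 × 890 = 0.149698 m
Layer 3: 0.87 × 880 × 2.4×10⁻⁴ = 0.183744 m
1.3×10⁻⁴ × 700 × 0.2 = 0.01820 m
Δh = 0.022792 + 0.149698 + 0.183744 + 0.01820 = 0.374434 m ≈ 370 mm

Δh ≈ 370 mm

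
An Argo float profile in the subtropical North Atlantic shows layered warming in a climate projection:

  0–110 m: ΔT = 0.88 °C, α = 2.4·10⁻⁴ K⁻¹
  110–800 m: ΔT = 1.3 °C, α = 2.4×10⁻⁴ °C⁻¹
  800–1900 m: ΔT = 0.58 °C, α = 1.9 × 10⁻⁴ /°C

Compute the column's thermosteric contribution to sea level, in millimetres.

about 360 mm

Layer 1: 110 × 2.4×10⁻⁴ × 0.88 = 0.023232 m
1.3 × 690 × 2.4×10⁻⁴ = 0.21528 m
Layer 3: 1100 × 1.9×10⁻⁴ × 0.58 = 0.12122 m
Δh = 0.023232 + 0.21528 + 0.12122 = 0.359732 m ≈ 360 mm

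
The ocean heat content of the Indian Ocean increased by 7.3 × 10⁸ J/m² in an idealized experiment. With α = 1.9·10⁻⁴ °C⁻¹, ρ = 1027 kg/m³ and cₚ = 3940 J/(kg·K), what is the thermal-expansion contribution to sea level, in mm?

Δh = αQ/(ρcₚ) = 1.9×10⁻⁴ × 7.3×10⁸ / (1027 × 3940) ≈ 0.034278 m

about 34.3 mm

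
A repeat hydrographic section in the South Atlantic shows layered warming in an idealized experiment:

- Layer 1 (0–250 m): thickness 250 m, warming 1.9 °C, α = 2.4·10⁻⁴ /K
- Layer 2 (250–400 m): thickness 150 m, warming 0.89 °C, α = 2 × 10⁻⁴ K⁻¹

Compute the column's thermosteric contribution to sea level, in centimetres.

Layer 1: 1.9 × 250 × 2.4×10⁻⁴ = 0.11400 m
250–400 m: 0.89 × 2×10⁻⁴ × 150 = 0.02670 m
Δh = 0.11400 + 0.02670 = 0.14070 m

14.1 cm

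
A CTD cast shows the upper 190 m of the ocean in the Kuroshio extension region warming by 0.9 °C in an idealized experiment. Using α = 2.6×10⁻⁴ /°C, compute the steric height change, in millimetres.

Δh ≈ 44.5 mm

Δh = αΔT·H = 2.6×10⁻⁴ × 0.9 × 190 = 0.04446 m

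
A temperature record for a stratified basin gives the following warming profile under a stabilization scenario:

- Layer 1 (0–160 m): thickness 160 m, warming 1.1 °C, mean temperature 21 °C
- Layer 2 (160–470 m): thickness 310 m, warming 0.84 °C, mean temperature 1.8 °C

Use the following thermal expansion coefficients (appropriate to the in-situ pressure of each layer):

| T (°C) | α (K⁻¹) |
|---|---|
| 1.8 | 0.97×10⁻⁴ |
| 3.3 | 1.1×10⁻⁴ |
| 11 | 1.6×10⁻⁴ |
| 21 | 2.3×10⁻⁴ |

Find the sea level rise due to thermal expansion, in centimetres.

Δh = 6.57 cm

Layer 1 at 21 °C → α = 2.3×10⁻⁴ K⁻¹
Layer 2 at 1.8 °C → α = 0.97×10⁻⁴ K⁻¹
Layer 1: 1.1 × 2.3×10⁻⁴ × 160 = 0.04048 m
160–470 m: 310 × 0.84 × 0.97×10⁻⁴ = 0.0252588 m
Δh = 0.04048 + 0.0252588 = 0.0657388 m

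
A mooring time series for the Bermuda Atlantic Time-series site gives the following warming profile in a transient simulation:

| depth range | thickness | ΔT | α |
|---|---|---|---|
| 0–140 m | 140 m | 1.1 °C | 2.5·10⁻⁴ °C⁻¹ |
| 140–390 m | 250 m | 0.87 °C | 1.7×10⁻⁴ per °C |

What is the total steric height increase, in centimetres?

Layer 1: 1.1 × 2.5×10⁻⁴ × 140 = 0.03850 m
Layer 2: 250 × 0.87 × 1.7×10⁻⁴ = 0.036975 m
Δh = 0.03850 + 0.036975 = 0.075475 m ≈ 7.5 cm

Δh ≈ 7.5 cm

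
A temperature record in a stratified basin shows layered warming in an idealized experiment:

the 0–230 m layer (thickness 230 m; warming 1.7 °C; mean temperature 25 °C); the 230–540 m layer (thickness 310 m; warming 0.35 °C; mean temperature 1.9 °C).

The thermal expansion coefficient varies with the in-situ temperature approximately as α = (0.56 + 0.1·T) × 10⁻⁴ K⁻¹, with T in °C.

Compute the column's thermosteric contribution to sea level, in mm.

Layer 1: α = (0.56 + 0.1×25)×10⁻⁴ = 3.06×10⁻⁴ K⁻¹
Layer 2: α = (0.56 + 0.1×1.9)×10⁻⁴ = 0.75×10⁻⁴ K⁻¹
0–230 m: 1.7 × 230 × 3.06×10⁻⁴ = 0.119646 m
230–540 m: 0.35 × 0.75×10⁻⁴ × 310 = 0.0081375 m
Δh = 0.119646 + 0.0081375 = 0.1277835 m

about 128 mm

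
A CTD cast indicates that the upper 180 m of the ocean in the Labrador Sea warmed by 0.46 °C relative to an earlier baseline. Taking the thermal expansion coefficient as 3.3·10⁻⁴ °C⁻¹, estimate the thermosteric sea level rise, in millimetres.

Δh = αΔT·H = 3.3×10⁻⁴ × 0.46 × 180 = 0.027324 m

27.3 mm of thermosteric rise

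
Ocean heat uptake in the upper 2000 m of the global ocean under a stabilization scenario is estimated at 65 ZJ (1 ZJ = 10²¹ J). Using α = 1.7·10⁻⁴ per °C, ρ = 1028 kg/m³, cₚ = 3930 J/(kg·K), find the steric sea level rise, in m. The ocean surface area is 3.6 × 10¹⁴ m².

Per unit area: Q = 65×10²¹ / (3.6×10¹⁴) ≈ 1.806×10⁸ J/m²
Δh = αQ/(ρcₚ) = 1.7×10⁻⁴ × 1.806×10⁸ / (1028 × 3930) ≈ 0.0075994 m

0.0076 m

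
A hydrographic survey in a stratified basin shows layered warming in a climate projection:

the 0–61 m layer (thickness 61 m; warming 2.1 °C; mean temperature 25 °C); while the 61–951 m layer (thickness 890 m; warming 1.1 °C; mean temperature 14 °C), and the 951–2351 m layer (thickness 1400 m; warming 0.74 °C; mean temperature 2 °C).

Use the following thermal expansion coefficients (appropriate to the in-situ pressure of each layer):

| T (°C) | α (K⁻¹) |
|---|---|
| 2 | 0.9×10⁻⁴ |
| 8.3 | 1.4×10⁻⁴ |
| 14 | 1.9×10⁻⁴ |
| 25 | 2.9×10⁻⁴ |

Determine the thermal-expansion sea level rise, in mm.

Layer 1 at 25 °C → α = 2.9×10⁻⁴ K⁻¹
Layer 2 at 14 °C → α = 1.9×10⁻⁴ K⁻¹
Layer 3 at 2 °C → α = 0.9×10⁻⁴ K⁻¹
0–61 m: 2.9×10⁻⁴ × 61 × 2.1 = 0.037149 m
Layer 2: 890 × 1.1 × 1.9×10⁻⁴ = 0.18601 m
951–2351 m: 1400 × 0.9×10⁻⁴ × 0.74 = 0.09324 m
Δh = 0.037149 + 0.18601 + 0.09324 = 0.316399 m

316 mm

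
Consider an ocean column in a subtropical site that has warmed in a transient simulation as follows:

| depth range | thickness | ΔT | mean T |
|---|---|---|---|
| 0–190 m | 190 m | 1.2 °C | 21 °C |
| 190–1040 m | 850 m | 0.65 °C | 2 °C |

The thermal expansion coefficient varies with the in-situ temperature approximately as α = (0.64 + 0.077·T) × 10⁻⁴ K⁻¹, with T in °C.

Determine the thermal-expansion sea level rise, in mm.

Δh = 95.3 mm

Layer 1: α = (0.64 + 0.077×21)×10⁻⁴ = 2.257×10⁻⁴ K⁻¹
Layer 2: α = (0.64 + 0.077×2)×10⁻⁴ = 0.794×10⁻⁴ K⁻¹
190 × 1.2 × 2.257×10⁻⁴ = 0.0514596 m
Layer 2: 0.794×10⁻⁴ × 850 × 0.65 = 0.0438685 m
Δh = 0.0514596 + 0.0438685 = 0.0953281 m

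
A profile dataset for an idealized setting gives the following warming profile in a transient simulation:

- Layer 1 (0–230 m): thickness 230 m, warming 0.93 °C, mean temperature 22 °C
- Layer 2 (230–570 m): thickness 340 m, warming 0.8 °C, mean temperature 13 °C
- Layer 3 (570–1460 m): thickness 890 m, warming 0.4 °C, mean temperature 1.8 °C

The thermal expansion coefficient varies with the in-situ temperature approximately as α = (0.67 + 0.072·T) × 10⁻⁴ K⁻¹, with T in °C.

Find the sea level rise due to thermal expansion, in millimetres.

Layer 1: α = (0.67 + 0.072×22)×10⁻⁴ = 2.254×10⁻⁴ K⁻¹
Layer 2: α = (0.67 + 0.072×13)×10⁻⁴ = 1.606×10⁻⁴ K⁻¹
Layer 3: α = (0.67 + 0.072×1.8)×10⁻⁴ = 0.7996×10⁻⁴ K⁻¹
Layer 1: 0.93 × 2.254×10⁻⁴ × 230 = 0.04821306 m
Layer 2: 1.606×10⁻⁴ × 0.8 × 340 = 0.0436832 m
570–1460 m: 0.4 × 890 × 0.7996×10⁻⁴ = 0.02846576 m
Δh = 0.04821306 + 0.0436832 + 0.02846576 = 0.12036202 m

Δh ≈ 120 mm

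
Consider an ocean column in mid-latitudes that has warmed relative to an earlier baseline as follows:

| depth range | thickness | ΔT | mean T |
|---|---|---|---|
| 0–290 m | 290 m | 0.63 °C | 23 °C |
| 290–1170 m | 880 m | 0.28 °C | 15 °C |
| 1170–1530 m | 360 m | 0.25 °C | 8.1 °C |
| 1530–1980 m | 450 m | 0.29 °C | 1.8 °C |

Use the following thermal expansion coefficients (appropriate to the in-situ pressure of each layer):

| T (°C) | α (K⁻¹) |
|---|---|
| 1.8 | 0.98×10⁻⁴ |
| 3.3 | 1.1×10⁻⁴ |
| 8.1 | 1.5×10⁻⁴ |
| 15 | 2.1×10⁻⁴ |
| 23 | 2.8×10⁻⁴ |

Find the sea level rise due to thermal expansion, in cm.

13 cm

Layer 1 at 23 °C → α = 2.8×10⁻⁴ K⁻¹
Layer 2 at 15 °C → α = 2.1×10⁻⁴ K⁻¹
Layer 3 at 8.1 °C → α = 1.5×10⁻⁴ K⁻¹
Layer 4 at 1.8 °C → α = 0.98×10⁻⁴ K⁻¹
290 × 0.63 × 2.8×10⁻⁴ = 0.051156 m
0.28 × 880 × 2.1×10⁻⁴ = 0.051744 m
Layer 3: 0.25 × 1.5×10⁻⁴ × 360 = 0.01350 m
1530–1980 m: 0.29 × 0.98×10⁻⁴ × 450 = 0.012789 m
Δh = 0.051156 + 0.051744 + 0.01350 + 0.012789 = 0.129189 m ≈ 13 cm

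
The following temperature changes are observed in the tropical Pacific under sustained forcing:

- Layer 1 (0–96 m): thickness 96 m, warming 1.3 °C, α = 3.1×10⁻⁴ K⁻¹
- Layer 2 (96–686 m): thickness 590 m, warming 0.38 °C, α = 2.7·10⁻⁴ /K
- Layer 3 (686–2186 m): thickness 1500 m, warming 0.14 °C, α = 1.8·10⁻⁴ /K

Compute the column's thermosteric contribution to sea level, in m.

0–96 m: 1.3 × 96 × 3.1×10⁻⁴ = 0.038688 m
96–686 m: 0.38 × 2.7×10⁻⁴ × 590 = 0.060534 m
686–2186 m: 1500 × 1.8×10⁻⁴ × 0.14 = 0.03780 m
Δh = 0.038688 + 0.060534 + 0.03780 = 0.137022 m ≈ 0.137 m

0.137 m of thermosteric rise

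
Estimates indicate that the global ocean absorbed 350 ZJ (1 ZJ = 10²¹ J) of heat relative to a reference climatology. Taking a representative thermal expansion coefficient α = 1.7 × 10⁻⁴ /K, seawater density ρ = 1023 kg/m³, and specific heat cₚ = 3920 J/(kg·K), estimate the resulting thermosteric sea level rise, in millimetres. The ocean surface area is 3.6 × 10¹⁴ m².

41.2 mm

Per unit area: Q = 350×10²¹ / (3.6×10¹⁴) ≈ 9.722×10⁸ J/m²
Δh = αQ/(ρcₚ) = 1.7×10⁻⁴ × 9.722×10⁸ / (1023 × 3920) ≈ 0.041214 m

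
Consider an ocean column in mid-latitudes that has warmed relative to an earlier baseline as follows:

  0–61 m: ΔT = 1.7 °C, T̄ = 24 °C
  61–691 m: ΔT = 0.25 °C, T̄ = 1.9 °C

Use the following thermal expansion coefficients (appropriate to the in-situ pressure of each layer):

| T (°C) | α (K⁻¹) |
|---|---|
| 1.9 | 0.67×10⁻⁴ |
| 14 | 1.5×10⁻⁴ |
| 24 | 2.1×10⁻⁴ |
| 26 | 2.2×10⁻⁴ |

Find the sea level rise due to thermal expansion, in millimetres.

32 mm

Layer 1 at 24 °C → α = 2.1×10⁻⁴ K⁻¹
Layer 2 at 1.9 °C → α = 0.67×10⁻⁴ K⁻¹
0–61 m: 2.1×10⁻⁴ × 61 × 1.7 = 0.021777 m
Layer 2: 630 × 0.67×10⁻⁴ × 0.25 = 0.0105525 m
Δh = 0.021777 + 0.0105525 = 0.0323295 m ≈ 32 mm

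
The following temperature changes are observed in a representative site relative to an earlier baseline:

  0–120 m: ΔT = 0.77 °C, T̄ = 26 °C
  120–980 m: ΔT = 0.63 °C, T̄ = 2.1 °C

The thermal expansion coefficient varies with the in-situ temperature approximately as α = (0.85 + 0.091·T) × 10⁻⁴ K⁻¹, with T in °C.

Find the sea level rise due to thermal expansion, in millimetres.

Δh = 86 mm

Layer 1: α = (0.85 + 0.091×26)×10⁻⁴ = 3.216×10⁻⁴ K⁻¹
Layer 2: α = (0.85 + 0.091×2.1)×10⁻⁴ = 1.0411×10⁻⁴ K⁻¹
0–120 m: 120 × 0.77 × 3.216×10⁻⁴ = 0.02971584 m
120–980 m: 860 × 1.0411×10⁻⁴ × 0.63 = 0.056406798 m
Δh = 0.02971584 + 0.056406798 = 0.086122638 m ≈ 86 mm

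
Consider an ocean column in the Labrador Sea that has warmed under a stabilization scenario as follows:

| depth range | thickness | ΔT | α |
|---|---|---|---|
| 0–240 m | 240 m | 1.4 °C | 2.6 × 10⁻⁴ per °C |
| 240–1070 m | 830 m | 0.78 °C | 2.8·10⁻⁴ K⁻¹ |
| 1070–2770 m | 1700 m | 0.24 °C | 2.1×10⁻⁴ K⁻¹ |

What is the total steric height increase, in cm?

0–240 m: 240 × 1.4 × 2.6×10⁻⁴ = 0.08736 m
0.78 × 830 × 2.8×10⁻⁴ = 0.181272 m
2.1×10⁻⁴ × 1700 × 0.24 = 0.08568 m
Δh = 0.08736 + 0.181272 + 0.08568 = 0.354312 m

35.4 cm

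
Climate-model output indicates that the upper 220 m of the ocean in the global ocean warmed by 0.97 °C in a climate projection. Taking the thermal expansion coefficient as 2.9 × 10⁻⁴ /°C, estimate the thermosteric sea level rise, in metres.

0.0619 m

Δh = αΔT·H = 2.9×10⁻⁴ × 0.97 × 220 = 0.061886 m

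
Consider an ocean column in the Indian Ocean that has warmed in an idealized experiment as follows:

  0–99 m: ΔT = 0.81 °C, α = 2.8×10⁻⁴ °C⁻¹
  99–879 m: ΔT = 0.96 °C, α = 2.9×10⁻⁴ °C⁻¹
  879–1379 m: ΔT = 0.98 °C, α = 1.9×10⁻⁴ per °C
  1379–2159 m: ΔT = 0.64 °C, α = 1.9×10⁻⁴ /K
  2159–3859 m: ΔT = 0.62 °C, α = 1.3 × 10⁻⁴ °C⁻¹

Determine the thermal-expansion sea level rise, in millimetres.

0–99 m: 0.81 × 99 × 2.8×10⁻⁴ = 0.0224532 m
99–879 m: 0.96 × 2.9×10⁻⁴ × 780 = 0.217152 m
1.9×10⁻⁴ × 500 × 0.98 = 0.09310 m
1379–2159 m: 780 × 0.64 × 1.9×10⁻⁴ = 0.094848 m
2159–3859 m: 0.62 × 1.3×10⁻⁴ × 1700 = 0.13702 m
Δh = 0.0224532 + 0.217152 + 0.09310 + 0.094848 + 0.13702 = 0.5645732 m

about 565 mm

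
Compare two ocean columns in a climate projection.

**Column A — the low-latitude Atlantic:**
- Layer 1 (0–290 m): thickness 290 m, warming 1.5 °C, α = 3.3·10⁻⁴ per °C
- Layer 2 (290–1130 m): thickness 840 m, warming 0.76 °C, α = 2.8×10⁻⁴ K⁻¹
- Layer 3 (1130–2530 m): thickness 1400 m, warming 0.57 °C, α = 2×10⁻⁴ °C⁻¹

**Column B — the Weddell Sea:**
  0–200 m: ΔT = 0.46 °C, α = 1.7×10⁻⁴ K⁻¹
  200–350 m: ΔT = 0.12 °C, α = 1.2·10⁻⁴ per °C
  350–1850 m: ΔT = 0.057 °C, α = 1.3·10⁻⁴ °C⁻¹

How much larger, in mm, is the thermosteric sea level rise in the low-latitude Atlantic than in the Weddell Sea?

A 3.3×10⁻⁴ × 290 × 1.5 = 0.14355 m
A Layer 2: 2.8×10⁻⁴ × 0.76 × 840 = 0.178752 m
A 0.57 × 1400 × 2×10⁻⁴ = 0.15960 m
A total: 0.481902 m
B Layer 1: 0.46 × 200 × 1.7×10⁻⁴ = 0.01564 m
B 200–350 m: 150 × 1.2×10⁻⁴ × 0.12 = 0.00216 m
B 1.3×10⁻⁴ × 1500 × 0.057 = 0.011115 m
B total: 0.028915 m
Difference: 0.481902 − 0.028915 = 0.452987 m

453 mm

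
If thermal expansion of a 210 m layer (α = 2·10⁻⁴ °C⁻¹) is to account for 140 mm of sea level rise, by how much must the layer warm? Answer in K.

ΔT ≈ 3.33 K

ΔT = Δh/(αH) = 0.14 / (2×10⁻⁴ × 210) ≈ 3.333 K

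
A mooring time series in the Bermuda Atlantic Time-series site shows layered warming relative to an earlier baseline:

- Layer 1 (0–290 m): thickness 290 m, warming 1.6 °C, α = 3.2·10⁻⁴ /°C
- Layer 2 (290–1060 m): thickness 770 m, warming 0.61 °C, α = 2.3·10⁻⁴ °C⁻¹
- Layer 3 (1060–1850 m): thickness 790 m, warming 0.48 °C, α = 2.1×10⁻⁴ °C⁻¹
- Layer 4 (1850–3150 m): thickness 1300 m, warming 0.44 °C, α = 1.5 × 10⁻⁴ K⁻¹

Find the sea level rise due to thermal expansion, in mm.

422 mm

0–290 m: 1.6 × 3.2×10⁻⁴ × 290 = 0.14848 m
290–1060 m: 2.3×10⁻⁴ × 0.61 × 770 = 0.108031 m
1060–1850 m: 2.1×10⁻⁴ × 790 × 0.48 = 0.079632 m
1.5×10⁻⁴ × 0.44 × 1300 = 0.08580 m
Δh = 0.14848 + 0.108031 + 0.079632 + 0.08580 = 0.421943 m ≈ 422 mm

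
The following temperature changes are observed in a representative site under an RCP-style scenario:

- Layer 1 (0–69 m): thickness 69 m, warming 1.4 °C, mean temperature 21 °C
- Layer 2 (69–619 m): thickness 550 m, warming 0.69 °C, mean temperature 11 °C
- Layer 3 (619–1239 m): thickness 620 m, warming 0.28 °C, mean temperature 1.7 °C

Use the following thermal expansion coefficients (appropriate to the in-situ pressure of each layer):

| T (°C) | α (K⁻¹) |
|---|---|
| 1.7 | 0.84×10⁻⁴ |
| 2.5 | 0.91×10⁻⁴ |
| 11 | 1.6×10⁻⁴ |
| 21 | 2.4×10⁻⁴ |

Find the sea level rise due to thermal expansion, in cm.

Δh = 9.85 cm

Layer 1 at 21 °C → α = 2.4×10⁻⁴ K⁻¹
Layer 2 at 11 °C → α = 1.6×10⁻⁴ K⁻¹
Layer 3 at 1.7 °C → α = 0.84×10⁻⁴ K⁻¹
69 × 2.4×10⁻⁴ × 1.4 = 0.023184 m
69–619 m: 1.6×10⁻⁴ × 0.69 × 550 = 0.06072 m
619–1239 m: 0.84×10⁻⁴ × 0.28 × 620 = 0.0145824 m
Δh = 0.023184 + 0.06072 + 0.0145824 = 0.0984864 m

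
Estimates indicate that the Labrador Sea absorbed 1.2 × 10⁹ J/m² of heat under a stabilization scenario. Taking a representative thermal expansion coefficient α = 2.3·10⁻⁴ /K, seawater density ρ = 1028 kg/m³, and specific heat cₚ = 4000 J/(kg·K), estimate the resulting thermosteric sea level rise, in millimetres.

Δh ≈ 67 mm

Δh = αQ/(ρcₚ) = 2.3×10⁻⁴ × 1.2×10⁹ / (1028 × 4000) ≈ 0.067121 m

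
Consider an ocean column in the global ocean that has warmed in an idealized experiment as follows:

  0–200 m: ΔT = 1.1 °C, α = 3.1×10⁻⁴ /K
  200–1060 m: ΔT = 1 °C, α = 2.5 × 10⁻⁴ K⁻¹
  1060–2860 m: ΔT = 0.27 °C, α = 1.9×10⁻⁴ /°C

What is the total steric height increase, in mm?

Δh ≈ 380 mm

0–200 m: 200 × 3.1×10⁻⁴ × 1.1 = 0.06820 m
200–1060 m: 2.5×10⁻⁴ × 860 × 1 = 0.21500 m
Layer 3: 0.27 × 1800 × 1.9×10⁻⁴ = 0.09234 m
Δh = 0.06820 + 0.21500 + 0.09234 = 0.37554 m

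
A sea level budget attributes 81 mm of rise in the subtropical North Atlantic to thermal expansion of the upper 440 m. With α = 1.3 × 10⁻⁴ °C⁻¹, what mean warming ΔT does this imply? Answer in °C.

1.42 °C

ΔT = Δh/(αH) = 0.081 / (1.3×10⁻⁴ × 440) ≈ 1.416 °C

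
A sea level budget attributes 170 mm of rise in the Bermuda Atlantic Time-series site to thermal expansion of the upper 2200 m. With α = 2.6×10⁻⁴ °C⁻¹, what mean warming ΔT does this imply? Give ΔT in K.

ΔT ≈ 0.30 K

ΔT = Δh/(αH) = 0.17 / (2.6×10⁻⁴ × 2200) ≈ 0.2972 K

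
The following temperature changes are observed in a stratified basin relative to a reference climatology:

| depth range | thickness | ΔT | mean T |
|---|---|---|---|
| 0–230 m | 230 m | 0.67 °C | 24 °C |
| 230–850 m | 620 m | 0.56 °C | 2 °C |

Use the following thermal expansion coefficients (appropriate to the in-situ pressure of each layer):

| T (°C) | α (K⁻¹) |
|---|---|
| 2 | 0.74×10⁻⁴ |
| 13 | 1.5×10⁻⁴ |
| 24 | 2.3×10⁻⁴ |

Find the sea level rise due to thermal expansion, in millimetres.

about 61.1 mm

Layer 1 at 24 °C → α = 2.3×10⁻⁴ K⁻¹
Layer 2 at 2 °C → α = 0.74×10⁻⁴ K⁻¹
Layer 1: 230 × 0.67 × 2.3×10⁻⁴ = 0.035443 m
230–850 m: 0.56 × 0.74×10⁻⁴ × 620 = 0.0256928 m
Δh = 0.035443 + 0.0256928 = 0.0611358 m ≈ 61.1 mm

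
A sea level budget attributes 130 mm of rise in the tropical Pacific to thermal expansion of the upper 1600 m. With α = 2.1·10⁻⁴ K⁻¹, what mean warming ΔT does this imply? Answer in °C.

ΔT ≈ 0.387 °C

ΔT = Δh/(αH) = 0.13 / (2.1×10⁻⁴ × 1600) ≈ 0.3869 °C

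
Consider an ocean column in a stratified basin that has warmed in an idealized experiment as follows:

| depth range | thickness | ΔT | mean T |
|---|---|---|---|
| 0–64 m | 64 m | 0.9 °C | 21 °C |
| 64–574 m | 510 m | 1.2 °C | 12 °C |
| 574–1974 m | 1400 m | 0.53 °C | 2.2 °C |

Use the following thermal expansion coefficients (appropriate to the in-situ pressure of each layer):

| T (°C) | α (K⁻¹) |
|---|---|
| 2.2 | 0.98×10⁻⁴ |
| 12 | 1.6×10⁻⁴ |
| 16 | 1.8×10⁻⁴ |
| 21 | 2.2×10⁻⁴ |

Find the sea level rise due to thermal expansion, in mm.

Layer 1 at 21 °C → α = 2.2×10⁻⁴ K⁻¹
Layer 2 at 12 °C → α = 1.6×10⁻⁴ K⁻¹
Layer 3 at 2.2 °C → α = 0.98×10⁻⁴ K⁻¹
0–64 m: 64 × 0.9 × 2.2×10⁻⁴ = 0.012672 m
Layer 2: 1.2 × 510 × 1.6×10⁻⁴ = 0.09792 m
0.53 × 0.98×10⁻⁴ × 1400 = 0.072716 m
Δh = 0.012672 + 0.09792 + 0.072716 = 0.183308 m

Δh = 183 mm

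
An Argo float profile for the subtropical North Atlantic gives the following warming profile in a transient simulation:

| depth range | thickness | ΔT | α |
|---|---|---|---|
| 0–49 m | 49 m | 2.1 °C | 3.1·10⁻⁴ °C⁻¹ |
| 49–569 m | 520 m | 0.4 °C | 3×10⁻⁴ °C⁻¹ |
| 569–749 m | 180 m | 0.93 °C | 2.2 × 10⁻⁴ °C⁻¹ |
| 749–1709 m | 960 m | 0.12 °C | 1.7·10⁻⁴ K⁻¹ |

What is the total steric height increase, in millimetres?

0–49 m: 49 × 3.1×10⁻⁴ × 2.1 = 0.031899 m
49–569 m: 3×10⁻⁴ × 0.4 × 520 = 0.06240 m
0.93 × 2.2×10⁻⁴ × 180 = 0.036828 m
749–1709 m: 960 × 0.12 × 1.7×10⁻⁴ = 0.019584 m
Δh = 0.031899 + 0.06240 + 0.036828 + 0.019584 = 0.150711 m ≈ 150 mm

Δh = 150 mm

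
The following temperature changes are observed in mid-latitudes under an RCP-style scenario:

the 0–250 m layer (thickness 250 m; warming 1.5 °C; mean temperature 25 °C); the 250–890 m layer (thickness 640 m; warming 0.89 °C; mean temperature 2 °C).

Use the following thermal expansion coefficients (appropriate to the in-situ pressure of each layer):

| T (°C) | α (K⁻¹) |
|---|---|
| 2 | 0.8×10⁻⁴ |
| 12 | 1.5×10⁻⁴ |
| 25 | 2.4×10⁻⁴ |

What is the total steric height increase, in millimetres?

Layer 1 at 25 °C → α = 2.4×10⁻⁴ K⁻¹
Layer 2 at 2 °C → α = 0.8×10⁻⁴ K⁻¹
250 × 1.5 × 2.4×10⁻⁴ = 0.09000 m
250–890 m: 0.89 × 0.8×10⁻⁴ × 640 = 0.045568 m
Δh = 0.09000 + 0.045568 = 0.135568 m

140 mm of thermosteric rise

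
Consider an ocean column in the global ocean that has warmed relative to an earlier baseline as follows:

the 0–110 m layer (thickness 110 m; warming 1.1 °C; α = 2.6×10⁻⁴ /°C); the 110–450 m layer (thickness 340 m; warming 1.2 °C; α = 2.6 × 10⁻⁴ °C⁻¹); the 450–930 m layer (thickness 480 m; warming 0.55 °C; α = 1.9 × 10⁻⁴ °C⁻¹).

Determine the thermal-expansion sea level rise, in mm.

Layer 1: 2.6×10⁻⁴ × 1.1 × 110 = 0.03146 m
110–450 m: 340 × 2.6×10⁻⁴ × 1.2 = 0.10608 m
480 × 0.55 × 1.9×10⁻⁴ = 0.05016 m
Δh = 0.03146 + 0.10608 + 0.05016 = 0.18770 m

Δh = 190 mm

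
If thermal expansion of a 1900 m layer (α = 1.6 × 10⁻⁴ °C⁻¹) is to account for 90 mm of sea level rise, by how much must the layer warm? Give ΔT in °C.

0.296 °C

ΔT = Δh/(αH) = 0.09 / (1.6×10⁻⁴ × 1900) ≈ 0.2961 °C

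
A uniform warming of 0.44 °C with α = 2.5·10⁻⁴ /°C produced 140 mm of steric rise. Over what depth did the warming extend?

about 1300 m

H = Δh/(αΔT) = 0.14 / (2.5×10⁻⁴ × 0.44) ≈ 1273 m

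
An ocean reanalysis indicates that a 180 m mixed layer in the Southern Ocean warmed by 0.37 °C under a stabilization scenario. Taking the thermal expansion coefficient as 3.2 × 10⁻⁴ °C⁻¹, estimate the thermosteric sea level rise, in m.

Δh = αΔT·H = 3.2×10⁻⁴ × 0.37 × 180 = 0.021312 m

0.0213 m of thermosteric rise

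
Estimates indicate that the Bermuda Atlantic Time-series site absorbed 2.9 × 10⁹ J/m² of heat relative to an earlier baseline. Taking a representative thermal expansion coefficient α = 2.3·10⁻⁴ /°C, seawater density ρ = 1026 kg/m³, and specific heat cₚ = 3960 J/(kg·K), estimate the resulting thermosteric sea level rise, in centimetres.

Δh = 16 cm

Δh = αQ/(ρcₚ) = 2.3×10⁻⁴ × 2.9×10⁹ / (1026 × 3960) ≈ 0.16417 m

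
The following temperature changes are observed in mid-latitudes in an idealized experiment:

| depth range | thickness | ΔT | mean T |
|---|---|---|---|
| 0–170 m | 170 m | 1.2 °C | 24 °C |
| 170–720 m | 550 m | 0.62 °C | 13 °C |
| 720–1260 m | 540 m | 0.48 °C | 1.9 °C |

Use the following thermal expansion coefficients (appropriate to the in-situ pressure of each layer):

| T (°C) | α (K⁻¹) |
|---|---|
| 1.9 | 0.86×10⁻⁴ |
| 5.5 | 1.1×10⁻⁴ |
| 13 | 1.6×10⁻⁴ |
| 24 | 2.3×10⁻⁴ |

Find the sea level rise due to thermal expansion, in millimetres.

Layer 1 at 24 °C → α = 2.3×10⁻⁴ K⁻¹
Layer 2 at 13 °C → α = 1.6×10⁻⁴ K⁻¹
Layer 3 at 1.9 °C → α = 0.86×10⁻⁴ K⁻¹
1.2 × 170 × 2.3×10⁻⁴ = 0.04692 m
0.62 × 550 × 1.6×10⁻⁴ = 0.05456 m
540 × 0.48 × 0.86×10⁻⁴ = 0.0222912 m
Δh = 0.04692 + 0.05456 + 0.0222912 = 0.1237712 m ≈ 124 mm

124 mm of thermosteric rise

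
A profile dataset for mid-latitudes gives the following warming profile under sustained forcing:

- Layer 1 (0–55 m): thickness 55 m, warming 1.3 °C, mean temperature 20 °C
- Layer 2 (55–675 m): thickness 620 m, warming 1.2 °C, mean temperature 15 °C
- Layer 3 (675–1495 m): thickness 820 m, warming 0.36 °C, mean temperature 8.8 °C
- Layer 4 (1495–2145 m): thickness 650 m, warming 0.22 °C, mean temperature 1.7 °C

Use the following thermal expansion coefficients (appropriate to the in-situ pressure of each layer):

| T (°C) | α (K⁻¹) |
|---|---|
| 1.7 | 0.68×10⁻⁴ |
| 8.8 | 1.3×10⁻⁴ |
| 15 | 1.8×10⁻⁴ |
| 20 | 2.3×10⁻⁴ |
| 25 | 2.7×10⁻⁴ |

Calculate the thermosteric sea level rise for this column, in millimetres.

Layer 1 at 20 °C → α = 2.3×10⁻⁴ K⁻¹
Layer 2 at 15 °C → α = 1.8×10⁻⁴ K⁻¹
Layer 3 at 8.8 °C → α = 1.3×10⁻⁴ K⁻¹
Layer 4 at 1.7 °C → α = 0.68×10⁻⁴ K⁻¹
Layer 1: 1.3 × 55 × 2.3×10⁻⁴ = 0.016445 m
Layer 2: 1.8×10⁻⁴ × 620 × 1.2 = 0.13392 m
1.3×10⁻⁴ × 0.36 × 820 = 0.038376 m
Layer 4: 0.22 × 0.68×10⁻⁴ × 650 = 0.009724 m
Δh = 0.016445 + 0.13392 + 0.038376 + 0.009724 = 0.198465 m

Δh = 200 mm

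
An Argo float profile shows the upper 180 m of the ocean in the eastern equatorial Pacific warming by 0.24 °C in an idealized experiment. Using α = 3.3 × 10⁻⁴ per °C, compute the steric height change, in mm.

Δh = 14.3 mm

Δh = αΔT·H = 3.3×10⁻⁴ × 0.24 × 180 = 0.014256 m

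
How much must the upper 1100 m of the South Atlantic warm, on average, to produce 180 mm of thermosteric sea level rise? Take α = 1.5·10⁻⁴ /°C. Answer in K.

about 1.09 K

ΔT = Δh/(αH) = 0.18 / (1.5×10⁻⁴ × 1100) ≈ 1.091 K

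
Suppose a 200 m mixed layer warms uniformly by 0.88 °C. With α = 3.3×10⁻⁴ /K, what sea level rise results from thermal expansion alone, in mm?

about 58 mm

Δh = αΔT·H = 3.3×10⁻⁴ × 0.88 × 200 = 0.05808 m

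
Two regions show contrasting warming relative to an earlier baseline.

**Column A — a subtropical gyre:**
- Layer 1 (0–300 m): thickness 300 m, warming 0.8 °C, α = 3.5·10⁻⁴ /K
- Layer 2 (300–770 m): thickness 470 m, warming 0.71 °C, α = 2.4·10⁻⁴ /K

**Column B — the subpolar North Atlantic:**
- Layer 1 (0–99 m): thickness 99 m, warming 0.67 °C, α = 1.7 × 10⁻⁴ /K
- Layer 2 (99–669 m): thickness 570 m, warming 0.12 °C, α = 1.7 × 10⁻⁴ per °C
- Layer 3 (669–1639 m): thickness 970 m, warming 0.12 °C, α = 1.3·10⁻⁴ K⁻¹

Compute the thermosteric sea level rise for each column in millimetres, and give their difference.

Δh_A ≈ 160 mm, Δh_B ≈ 38 mm; difference ≈ 130 mm

A 0.8 × 3.5×10⁻⁴ × 300 = 0.08400 m
A 470 × 2.4×10⁻⁴ × 0.71 = 0.080088 m
A total: 0.164088 m
B 0–99 m: 1.7×10⁻⁴ × 0.67 × 99 = 0.0112761 m
B 0.12 × 1.7×10⁻⁴ × 570 = 0.011628 m
B Layer 3: 970 × 1.3×10⁻⁴ × 0.12 = 0.015132 m
B total: 0.0380361 m
Difference: 0.164088 − 0.0380361 = 0.1260519 m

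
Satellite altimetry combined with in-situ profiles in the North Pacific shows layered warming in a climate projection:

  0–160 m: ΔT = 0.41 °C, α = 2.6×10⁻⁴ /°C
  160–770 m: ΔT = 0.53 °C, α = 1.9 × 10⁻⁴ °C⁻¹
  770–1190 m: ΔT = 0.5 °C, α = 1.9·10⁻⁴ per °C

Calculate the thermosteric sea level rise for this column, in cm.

0–160 m: 160 × 0.41 × 2.6×10⁻⁴ = 0.017056 m
Layer 2: 610 × 1.9×10⁻⁴ × 0.53 = 0.061427 m
770–1190 m: 1.9×10⁻⁴ × 420 × 0.5 = 0.03990 m
Δh = 0.017056 + 0.061427 + 0.03990 = 0.118383 m ≈ 11.8 cm

Δh = 11.8 cm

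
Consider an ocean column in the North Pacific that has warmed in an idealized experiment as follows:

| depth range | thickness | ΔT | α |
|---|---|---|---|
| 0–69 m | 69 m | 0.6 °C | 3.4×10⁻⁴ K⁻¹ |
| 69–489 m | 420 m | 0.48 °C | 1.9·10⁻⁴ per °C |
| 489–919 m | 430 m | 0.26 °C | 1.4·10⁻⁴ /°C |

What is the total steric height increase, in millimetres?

Layer 1: 3.4×10⁻⁴ × 69 × 0.6 = 0.014076 m
69–489 m: 0.48 × 1.9×10⁻⁴ × 420 = 0.038304 m
Layer 3: 0.26 × 430 × 1.4×10⁻⁴ = 0.015652 m
Δh = 0.014076 + 0.038304 + 0.015652 = 0.068032 m

Δh ≈ 68.0 mm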